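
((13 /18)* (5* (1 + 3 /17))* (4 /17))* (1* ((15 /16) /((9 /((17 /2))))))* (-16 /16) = -1625 /1836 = -0.89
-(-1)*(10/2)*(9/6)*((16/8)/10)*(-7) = -21/2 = -10.50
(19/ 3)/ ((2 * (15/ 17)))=323/ 90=3.59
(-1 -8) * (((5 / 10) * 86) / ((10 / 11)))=-425.70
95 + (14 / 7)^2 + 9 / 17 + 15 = 1947 / 17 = 114.53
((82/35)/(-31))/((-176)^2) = -41/16804480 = -0.00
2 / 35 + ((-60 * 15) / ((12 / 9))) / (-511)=503 / 365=1.38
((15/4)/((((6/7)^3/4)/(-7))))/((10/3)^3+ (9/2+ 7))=-36015/10484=-3.44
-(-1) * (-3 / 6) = -1 / 2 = -0.50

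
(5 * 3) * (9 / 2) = 135 / 2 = 67.50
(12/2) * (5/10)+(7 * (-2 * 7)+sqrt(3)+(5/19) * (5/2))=-3585/38+sqrt(3)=-92.61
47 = 47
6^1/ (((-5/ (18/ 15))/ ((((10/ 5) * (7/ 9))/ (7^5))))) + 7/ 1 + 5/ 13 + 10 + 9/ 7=14568821/ 780325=18.67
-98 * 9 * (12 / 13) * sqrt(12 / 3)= -21168 / 13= -1628.31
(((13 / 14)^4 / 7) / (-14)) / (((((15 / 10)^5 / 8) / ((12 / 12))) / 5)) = -1142440 / 28588707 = -0.04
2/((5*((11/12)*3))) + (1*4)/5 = 52/55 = 0.95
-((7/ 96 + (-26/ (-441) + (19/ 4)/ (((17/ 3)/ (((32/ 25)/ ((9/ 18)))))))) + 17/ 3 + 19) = -161601869/ 5997600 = -26.94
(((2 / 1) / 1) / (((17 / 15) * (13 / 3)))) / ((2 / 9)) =405 / 221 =1.83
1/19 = 0.05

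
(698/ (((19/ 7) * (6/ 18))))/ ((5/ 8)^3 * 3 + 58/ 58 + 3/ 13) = 97563648/ 248273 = 392.97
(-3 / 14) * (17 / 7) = -51 / 98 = -0.52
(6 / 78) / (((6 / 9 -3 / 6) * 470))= 3 / 3055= 0.00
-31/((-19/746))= 23126/19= 1217.16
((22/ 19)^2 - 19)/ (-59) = 6375/ 21299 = 0.30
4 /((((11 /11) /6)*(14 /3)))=36 /7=5.14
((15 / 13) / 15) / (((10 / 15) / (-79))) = -237 / 26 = -9.12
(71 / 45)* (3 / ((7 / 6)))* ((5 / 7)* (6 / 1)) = 852 / 49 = 17.39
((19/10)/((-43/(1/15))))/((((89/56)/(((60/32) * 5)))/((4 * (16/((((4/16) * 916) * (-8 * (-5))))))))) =-532/4381915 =-0.00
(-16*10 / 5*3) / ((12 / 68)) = -544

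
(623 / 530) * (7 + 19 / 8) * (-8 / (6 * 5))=-623 / 212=-2.94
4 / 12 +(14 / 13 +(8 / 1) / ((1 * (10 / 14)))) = 2459 / 195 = 12.61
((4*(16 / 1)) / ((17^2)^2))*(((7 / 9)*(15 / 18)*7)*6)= 15680 / 751689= 0.02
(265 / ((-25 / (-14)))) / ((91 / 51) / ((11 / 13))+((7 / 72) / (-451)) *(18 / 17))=9752424 / 138565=70.38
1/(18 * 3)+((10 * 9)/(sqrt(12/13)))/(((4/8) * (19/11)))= 1/54+330 * sqrt(39)/19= 108.48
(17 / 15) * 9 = 51 / 5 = 10.20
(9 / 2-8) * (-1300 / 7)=650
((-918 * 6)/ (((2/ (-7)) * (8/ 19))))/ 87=61047/ 116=526.27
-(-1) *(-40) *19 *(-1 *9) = 6840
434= 434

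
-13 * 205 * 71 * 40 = -7568600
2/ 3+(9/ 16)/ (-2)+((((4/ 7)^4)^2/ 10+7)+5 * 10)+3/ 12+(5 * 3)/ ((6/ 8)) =77.64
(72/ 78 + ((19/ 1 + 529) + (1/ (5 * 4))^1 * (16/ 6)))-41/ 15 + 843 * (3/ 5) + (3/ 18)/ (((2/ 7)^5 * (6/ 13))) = 92984891/ 74880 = 1241.79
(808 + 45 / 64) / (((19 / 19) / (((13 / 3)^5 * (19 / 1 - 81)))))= -595727365831 / 7776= -76611029.56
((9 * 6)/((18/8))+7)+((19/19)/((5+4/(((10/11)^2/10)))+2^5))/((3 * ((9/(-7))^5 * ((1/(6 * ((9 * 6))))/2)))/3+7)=1778511573/57368243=31.00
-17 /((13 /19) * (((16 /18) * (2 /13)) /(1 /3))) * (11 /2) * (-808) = 1076559 /4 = 269139.75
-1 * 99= -99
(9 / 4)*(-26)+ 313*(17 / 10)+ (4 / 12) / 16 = 113669 / 240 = 473.62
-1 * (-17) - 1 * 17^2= -272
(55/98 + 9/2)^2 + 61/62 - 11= 2322227/148862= 15.60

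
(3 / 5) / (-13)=-0.05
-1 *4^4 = -256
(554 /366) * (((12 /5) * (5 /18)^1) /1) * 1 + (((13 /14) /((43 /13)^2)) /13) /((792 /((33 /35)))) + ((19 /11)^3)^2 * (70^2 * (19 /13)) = 17428857283864544225371 /91642047942004560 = 190184.07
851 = 851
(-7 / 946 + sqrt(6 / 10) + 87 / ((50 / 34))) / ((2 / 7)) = 7 * sqrt(15) / 10 + 9792713 / 47300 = 209.75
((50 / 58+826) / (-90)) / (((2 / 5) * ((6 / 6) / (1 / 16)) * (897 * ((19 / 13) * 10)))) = -7993 / 72996480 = -0.00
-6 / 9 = -2 / 3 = -0.67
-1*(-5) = 5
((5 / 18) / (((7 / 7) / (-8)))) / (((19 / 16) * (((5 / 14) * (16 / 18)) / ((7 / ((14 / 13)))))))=-728 / 19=-38.32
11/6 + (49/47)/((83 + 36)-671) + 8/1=255067/25944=9.83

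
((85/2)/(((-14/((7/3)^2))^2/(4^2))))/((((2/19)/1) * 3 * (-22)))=-79135/5346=-14.80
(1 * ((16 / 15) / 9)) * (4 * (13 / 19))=832 / 2565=0.32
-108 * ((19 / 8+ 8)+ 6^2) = -10017 / 2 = -5008.50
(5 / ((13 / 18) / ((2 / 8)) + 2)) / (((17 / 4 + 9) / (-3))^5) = -0.00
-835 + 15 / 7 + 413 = -2939 / 7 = -419.86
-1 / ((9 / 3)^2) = -0.11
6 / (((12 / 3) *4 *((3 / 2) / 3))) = 3 / 4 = 0.75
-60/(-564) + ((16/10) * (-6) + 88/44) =-1761/235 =-7.49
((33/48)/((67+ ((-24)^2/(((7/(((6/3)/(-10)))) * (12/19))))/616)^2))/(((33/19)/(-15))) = -689987375/521001014416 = -0.00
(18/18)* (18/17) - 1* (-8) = 154/17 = 9.06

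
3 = 3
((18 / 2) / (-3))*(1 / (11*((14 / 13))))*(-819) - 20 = 4123 / 22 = 187.41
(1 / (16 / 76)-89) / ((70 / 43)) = -14491 / 280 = -51.75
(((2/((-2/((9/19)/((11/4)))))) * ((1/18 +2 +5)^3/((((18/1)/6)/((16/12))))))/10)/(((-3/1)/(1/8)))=2048383/18283320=0.11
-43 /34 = -1.26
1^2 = 1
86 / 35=2.46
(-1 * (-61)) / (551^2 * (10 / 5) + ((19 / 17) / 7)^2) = 863821 / 8598587883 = 0.00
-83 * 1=-83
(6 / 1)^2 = 36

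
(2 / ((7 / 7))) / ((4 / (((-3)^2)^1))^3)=729 / 32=22.78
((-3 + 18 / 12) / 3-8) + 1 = -15 / 2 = -7.50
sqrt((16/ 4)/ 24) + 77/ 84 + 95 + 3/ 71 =sqrt(6)/ 6 + 81757/ 852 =96.37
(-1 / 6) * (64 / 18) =-0.59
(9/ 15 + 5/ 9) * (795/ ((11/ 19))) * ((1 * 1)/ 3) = 52364/ 99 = 528.93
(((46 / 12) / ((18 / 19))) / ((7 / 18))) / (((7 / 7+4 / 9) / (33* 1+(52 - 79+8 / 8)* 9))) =-263511 / 182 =-1447.86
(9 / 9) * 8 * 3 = 24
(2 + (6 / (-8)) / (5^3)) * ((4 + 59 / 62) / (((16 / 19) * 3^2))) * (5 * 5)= 5815501 / 178560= 32.57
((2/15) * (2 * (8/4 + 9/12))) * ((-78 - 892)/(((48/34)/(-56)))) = 253946/9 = 28216.22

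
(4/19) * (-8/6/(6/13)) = -104/171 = -0.61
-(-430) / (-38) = -215 / 19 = -11.32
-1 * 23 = -23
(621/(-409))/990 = -69/44990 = -0.00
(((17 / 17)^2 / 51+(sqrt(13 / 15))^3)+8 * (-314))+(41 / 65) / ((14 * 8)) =-932645989 / 371280+13 * sqrt(195) / 225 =-2511.17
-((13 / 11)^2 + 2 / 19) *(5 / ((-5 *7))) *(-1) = -3453 / 16093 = -0.21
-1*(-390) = 390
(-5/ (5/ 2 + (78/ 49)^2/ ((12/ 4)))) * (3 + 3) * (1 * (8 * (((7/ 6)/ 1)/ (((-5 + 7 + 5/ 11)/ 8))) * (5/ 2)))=-295803200/ 433647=-682.13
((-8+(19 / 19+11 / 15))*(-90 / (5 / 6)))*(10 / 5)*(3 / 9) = 451.20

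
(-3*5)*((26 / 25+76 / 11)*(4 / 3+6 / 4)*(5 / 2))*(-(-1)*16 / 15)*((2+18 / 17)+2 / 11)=-1766288 / 605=-2919.48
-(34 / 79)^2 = -1156 / 6241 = -0.19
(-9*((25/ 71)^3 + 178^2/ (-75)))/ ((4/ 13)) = 442216329711/ 35791100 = 12355.48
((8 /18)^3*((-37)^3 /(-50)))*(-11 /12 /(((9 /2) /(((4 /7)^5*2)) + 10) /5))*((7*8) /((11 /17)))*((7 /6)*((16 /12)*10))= -44243562266624 /3783525309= -11693.74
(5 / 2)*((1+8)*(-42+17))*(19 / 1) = -21375 / 2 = -10687.50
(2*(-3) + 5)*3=-3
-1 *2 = -2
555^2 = 308025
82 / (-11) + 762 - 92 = 7288 / 11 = 662.55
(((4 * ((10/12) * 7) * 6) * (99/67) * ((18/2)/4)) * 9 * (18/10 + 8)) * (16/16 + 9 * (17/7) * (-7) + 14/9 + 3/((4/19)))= -1498420539/268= -5591121.41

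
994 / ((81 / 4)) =3976 / 81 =49.09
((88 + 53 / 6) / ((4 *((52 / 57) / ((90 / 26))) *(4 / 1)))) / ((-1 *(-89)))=496755 / 1925248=0.26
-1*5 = -5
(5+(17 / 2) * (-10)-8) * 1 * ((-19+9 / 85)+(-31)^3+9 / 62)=6912284588 / 2635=2623257.91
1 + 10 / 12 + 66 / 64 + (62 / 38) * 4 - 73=-116023 / 1824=-63.61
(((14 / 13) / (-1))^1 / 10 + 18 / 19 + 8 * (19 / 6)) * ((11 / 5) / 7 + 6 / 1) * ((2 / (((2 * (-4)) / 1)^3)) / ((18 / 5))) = -235501 / 1313280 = -0.18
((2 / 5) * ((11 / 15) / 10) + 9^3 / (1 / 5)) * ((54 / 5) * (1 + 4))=196831.58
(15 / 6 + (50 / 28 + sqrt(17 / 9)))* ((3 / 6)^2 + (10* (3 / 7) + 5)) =89* sqrt(17) / 28 + 4005 / 98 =53.97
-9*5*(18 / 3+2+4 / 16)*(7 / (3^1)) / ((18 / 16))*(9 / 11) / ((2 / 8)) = -2520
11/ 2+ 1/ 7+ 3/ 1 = 121/ 14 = 8.64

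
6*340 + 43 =2083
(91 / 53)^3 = 753571 / 148877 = 5.06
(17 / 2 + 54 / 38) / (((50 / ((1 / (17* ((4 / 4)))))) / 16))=1508 / 8075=0.19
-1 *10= -10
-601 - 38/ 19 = -603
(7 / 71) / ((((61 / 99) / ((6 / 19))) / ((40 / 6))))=27720 / 82289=0.34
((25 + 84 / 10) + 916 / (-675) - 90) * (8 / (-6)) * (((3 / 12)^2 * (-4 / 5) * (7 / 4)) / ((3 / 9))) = -273847 / 13500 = -20.28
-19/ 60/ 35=-19/ 2100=-0.01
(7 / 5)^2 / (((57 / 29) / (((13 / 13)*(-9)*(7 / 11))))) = -29841 / 5225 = -5.71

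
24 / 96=1 / 4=0.25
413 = 413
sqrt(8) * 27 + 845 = 921.37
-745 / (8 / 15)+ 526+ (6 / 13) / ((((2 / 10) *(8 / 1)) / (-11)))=-90901 / 104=-874.05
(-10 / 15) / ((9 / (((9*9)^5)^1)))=-258280326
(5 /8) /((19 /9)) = 0.30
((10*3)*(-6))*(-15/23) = 2700/23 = 117.39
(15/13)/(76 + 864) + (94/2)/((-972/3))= -14237/98982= -0.14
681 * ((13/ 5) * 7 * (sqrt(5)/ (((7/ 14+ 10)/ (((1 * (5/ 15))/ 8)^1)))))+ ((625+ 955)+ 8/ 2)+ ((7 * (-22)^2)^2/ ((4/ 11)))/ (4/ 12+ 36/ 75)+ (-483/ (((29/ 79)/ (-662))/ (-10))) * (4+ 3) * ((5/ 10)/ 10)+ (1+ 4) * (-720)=2951 * sqrt(5)/ 60+ 63259479087/ 1769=35760132.07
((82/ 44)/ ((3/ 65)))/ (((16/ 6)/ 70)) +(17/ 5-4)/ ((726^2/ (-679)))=1862236733/ 1756920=1059.94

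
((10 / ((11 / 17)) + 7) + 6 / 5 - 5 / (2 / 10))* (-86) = 6364 / 55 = 115.71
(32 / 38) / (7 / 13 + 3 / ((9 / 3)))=0.55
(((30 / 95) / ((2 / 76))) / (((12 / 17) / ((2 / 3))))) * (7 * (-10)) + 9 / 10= -23773 / 30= -792.43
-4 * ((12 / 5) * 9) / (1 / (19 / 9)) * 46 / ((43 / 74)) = -3104448 / 215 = -14439.29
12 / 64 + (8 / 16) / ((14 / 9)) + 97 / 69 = 14797 / 7728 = 1.91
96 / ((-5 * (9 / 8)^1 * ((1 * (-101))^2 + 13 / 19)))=-608 / 363435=-0.00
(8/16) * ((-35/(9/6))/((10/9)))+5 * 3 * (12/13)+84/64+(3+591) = 124521/208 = 598.66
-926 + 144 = -782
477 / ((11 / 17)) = 8109 / 11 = 737.18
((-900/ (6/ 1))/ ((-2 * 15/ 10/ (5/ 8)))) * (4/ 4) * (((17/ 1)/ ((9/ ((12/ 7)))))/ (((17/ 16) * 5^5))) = 16/ 525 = 0.03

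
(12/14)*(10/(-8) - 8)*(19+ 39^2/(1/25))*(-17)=5127787.71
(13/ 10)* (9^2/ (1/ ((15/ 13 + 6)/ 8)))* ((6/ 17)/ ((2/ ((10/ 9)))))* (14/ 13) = 17577/ 884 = 19.88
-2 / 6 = -1 / 3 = -0.33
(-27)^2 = 729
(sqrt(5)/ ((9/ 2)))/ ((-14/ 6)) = -2 * sqrt(5)/ 21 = -0.21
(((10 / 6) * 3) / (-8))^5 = -3125 / 32768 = -0.10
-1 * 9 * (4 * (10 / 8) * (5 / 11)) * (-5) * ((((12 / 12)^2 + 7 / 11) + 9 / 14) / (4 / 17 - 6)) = -6712875 / 166012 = -40.44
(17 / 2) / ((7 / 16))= 136 / 7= 19.43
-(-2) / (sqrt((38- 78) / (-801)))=3 * sqrt(890) / 10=8.95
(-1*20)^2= 400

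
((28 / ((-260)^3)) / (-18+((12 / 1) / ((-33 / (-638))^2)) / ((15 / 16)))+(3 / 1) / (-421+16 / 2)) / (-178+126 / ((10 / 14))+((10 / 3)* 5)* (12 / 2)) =-188490305473 / 2553364956571520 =-0.00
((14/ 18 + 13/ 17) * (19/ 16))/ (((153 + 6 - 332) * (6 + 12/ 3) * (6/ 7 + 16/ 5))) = -7847/ 30068784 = -0.00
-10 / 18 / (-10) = 1 / 18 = 0.06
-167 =-167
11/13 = 0.85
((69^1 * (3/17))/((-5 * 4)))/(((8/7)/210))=-111.87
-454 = -454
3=3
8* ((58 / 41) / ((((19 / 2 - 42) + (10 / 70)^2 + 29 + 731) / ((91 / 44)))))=1034488 / 32154947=0.03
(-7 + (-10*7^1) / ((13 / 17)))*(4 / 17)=-5124 / 221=-23.19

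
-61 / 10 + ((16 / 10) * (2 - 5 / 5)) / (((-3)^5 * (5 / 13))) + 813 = 9803627 / 12150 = 806.88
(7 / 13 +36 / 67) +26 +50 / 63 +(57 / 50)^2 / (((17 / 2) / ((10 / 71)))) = 230908251502 / 8278963875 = 27.89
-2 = -2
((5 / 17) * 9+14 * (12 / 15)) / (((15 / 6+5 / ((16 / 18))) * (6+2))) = 1177 / 5525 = 0.21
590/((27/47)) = 27730/27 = 1027.04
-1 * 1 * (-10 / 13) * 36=360 / 13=27.69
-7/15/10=-7/150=-0.05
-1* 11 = -11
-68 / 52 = -17 / 13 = -1.31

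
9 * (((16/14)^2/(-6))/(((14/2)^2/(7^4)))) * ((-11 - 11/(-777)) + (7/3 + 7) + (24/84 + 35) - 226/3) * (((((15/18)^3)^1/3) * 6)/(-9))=-32401000/62937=-514.82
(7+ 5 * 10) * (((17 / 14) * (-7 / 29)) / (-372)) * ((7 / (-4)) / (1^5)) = -2261 / 28768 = -0.08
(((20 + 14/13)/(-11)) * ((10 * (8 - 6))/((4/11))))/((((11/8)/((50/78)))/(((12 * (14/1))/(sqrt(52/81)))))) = -69048000 * sqrt(13)/24167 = -10301.49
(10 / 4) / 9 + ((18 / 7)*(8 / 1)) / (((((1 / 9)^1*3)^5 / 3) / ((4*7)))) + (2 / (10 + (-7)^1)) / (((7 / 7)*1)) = 7558289 / 18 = 419904.94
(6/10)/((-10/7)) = -21/50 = -0.42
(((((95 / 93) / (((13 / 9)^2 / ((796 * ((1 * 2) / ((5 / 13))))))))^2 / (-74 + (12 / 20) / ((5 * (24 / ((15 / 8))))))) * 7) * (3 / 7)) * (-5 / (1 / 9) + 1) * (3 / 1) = 84521271405035520 / 3845357893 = 21980079.29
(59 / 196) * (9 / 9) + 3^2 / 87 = 2299 / 5684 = 0.40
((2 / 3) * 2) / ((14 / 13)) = 26 / 21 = 1.24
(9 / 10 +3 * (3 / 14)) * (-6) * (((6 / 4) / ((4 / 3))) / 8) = -729 / 560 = -1.30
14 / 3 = 4.67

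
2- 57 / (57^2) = 113 / 57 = 1.98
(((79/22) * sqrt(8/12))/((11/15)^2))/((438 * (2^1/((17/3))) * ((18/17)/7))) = 3995425 * sqrt(6)/41974416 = 0.23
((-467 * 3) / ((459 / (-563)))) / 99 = 262921 / 15147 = 17.36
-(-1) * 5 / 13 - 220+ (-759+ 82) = -11656 / 13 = -896.62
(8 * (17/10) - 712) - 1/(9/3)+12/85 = -178141/255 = -698.59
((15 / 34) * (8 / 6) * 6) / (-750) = -2 / 425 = -0.00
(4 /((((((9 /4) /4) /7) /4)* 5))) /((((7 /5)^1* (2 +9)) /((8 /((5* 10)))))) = 1024 /2475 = 0.41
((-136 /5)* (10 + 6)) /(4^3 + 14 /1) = -1088 /195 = -5.58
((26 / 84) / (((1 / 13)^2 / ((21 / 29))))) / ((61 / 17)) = 37349 / 3538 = 10.56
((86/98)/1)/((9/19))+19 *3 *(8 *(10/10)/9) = 23161/441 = 52.52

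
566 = 566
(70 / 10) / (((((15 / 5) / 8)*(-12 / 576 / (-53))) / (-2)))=-94976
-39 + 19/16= -605/16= -37.81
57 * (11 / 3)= 209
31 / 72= 0.43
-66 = -66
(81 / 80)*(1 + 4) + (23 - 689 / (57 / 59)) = -624823 / 912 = -685.11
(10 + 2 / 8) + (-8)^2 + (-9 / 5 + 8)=1609 / 20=80.45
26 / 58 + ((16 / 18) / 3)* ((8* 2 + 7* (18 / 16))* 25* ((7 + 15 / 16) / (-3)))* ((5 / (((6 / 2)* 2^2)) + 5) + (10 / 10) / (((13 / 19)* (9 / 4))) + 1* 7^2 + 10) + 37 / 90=-2677530332747 / 87946560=-30444.97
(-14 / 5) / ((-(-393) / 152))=-2128 / 1965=-1.08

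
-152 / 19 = -8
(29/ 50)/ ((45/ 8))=116/ 1125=0.10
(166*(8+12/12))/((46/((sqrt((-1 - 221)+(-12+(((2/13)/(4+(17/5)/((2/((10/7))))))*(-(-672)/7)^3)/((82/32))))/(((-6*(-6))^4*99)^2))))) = 83*sqrt(57021635190)/188309805705714401280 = 0.00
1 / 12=0.08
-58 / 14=-29 / 7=-4.14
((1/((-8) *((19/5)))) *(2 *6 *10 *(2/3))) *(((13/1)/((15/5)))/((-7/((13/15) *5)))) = 8450/1197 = 7.06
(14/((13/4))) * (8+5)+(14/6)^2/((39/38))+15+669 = 261602/351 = 745.30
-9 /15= -3 /5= -0.60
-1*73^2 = -5329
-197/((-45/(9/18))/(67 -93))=-2561/45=-56.91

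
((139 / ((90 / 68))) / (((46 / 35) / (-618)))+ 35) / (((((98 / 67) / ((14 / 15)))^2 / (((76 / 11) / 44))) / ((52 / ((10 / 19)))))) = -20495248359482 / 65748375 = -311722.51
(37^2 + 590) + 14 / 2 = 1966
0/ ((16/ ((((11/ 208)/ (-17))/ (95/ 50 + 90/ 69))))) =0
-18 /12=-3 /2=-1.50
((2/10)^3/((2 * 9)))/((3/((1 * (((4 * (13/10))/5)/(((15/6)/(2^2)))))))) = 104/421875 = 0.00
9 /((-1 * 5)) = -1.80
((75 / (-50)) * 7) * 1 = -21 / 2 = -10.50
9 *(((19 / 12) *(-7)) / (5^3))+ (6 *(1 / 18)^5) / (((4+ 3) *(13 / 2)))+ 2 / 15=-1190519569 / 1791153000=-0.66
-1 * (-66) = 66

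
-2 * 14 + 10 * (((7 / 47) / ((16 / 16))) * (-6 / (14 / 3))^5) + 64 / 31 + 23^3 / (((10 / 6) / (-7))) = -894374322189 / 17491285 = -51132.57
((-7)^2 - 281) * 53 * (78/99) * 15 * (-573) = 915929040/11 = 83266276.36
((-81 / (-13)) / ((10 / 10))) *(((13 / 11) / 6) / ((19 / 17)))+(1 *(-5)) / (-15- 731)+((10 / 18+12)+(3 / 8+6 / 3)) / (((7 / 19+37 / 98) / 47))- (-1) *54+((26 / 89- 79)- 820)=33686541951719 / 346936402692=97.10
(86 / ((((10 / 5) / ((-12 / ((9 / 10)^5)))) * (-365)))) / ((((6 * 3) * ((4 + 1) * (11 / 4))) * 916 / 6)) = 688000 / 10858343463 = 0.00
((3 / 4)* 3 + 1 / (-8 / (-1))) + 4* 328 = 1314.38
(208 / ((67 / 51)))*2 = 21216 / 67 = 316.66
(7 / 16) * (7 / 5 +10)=399 / 80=4.99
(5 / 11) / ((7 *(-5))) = -1 / 77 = -0.01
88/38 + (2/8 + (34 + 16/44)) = 30873/836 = 36.93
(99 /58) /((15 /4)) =66 /145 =0.46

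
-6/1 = -6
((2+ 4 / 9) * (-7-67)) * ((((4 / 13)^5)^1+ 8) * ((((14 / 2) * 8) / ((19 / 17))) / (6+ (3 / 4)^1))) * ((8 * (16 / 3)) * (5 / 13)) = -1309921428766720 / 7428459051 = -176338.24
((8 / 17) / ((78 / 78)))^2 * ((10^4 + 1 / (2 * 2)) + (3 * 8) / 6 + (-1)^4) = 640336 / 289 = 2215.70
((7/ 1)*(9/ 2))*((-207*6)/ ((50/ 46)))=-899829/ 25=-35993.16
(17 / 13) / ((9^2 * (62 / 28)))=0.01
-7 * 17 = -119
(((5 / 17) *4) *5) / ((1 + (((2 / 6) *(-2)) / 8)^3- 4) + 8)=172800 / 146863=1.18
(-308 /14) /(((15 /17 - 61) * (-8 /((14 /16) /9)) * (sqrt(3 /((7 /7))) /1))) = -187 * sqrt(3) /126144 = -0.00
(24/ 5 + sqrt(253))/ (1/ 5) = 24 + 5 *sqrt(253) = 103.53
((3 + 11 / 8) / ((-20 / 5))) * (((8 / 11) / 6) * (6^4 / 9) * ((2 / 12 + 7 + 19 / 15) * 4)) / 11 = -644 / 11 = -58.55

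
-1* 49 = -49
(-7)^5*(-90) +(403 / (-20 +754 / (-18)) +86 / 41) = 34543830505 / 22837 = 1512625.59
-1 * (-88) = 88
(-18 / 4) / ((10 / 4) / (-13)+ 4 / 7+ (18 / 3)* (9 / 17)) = -4641 / 3667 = -1.27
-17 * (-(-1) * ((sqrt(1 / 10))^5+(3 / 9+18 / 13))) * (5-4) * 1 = -1139 / 39-17 * sqrt(10) / 1000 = -29.26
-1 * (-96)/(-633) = -32/211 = -0.15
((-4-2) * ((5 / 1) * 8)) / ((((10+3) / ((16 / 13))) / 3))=-11520 / 169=-68.17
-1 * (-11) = 11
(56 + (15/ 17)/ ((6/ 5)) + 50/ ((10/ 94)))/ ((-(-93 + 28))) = 17909/ 2210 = 8.10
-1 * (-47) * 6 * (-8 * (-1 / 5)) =2256 / 5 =451.20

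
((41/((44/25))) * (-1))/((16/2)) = -1025/352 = -2.91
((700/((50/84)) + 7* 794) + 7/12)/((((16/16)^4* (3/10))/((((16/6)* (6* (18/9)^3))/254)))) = 12930400/1143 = 11312.69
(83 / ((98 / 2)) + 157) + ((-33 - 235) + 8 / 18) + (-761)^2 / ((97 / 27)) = 6890936971 / 42777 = 161089.77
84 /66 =14 /11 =1.27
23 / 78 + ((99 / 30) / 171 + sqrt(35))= 388 / 1235 + sqrt(35)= 6.23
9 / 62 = 0.15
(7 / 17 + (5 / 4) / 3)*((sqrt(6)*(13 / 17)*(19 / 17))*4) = 41743*sqrt(6) / 14739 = 6.94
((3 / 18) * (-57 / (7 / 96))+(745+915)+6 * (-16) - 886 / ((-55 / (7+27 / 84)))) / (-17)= -238955 / 2618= -91.27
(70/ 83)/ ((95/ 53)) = 742/ 1577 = 0.47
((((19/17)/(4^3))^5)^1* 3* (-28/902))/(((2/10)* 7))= -37141485/343788245047312384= -0.00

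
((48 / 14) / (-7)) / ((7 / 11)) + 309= 105723 / 343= 308.23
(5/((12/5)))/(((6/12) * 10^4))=1/2400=0.00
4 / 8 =1 / 2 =0.50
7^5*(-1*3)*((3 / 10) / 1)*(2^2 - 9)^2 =-378157.50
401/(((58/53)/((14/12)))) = 427.50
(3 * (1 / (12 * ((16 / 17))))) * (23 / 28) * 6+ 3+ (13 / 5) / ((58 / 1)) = 565669 / 129920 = 4.35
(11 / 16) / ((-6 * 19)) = -11 / 1824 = -0.01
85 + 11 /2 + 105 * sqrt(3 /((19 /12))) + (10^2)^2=630 * sqrt(19) /19 + 20181 /2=10235.03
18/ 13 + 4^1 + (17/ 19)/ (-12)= 15739/ 2964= 5.31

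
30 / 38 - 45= -840 / 19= -44.21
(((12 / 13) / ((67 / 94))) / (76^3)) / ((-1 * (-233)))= 141 / 11135888296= 0.00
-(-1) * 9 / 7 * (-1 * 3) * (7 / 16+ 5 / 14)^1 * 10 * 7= -12015 / 56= -214.55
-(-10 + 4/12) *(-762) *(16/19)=-117856/19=-6202.95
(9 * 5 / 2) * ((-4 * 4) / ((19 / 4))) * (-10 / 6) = 2400 / 19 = 126.32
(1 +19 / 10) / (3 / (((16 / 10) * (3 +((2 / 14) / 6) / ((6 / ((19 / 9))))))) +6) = 197867 / 451905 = 0.44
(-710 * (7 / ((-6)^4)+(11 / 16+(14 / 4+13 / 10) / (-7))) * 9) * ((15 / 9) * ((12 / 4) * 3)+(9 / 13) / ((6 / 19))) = -1724377 / 2184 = -789.55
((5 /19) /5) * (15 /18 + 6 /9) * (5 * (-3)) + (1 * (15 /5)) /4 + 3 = 195 /76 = 2.57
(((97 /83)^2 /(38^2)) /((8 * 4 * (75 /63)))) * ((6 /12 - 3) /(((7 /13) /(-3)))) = 1100853 /3183269120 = 0.00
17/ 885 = 0.02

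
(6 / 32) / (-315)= -1 / 1680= -0.00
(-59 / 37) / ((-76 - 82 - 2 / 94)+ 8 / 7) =19411 / 1909681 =0.01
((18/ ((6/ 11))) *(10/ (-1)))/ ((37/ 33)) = -10890/ 37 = -294.32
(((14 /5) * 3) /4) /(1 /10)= 21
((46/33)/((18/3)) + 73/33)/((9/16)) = 4.35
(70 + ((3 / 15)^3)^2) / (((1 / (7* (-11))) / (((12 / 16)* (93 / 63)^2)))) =-11562041821 / 1312500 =-8809.17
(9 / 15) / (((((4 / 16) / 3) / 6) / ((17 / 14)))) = 1836 / 35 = 52.46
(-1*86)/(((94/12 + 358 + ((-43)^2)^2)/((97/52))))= -12513/266695013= -0.00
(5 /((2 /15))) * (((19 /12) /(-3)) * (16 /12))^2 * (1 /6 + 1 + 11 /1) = 658825 /2916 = 225.93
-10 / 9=-1.11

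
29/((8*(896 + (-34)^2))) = 29/16416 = 0.00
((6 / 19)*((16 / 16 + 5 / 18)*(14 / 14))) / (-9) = -23 / 513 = -0.04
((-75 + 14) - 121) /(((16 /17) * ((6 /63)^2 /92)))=-15691221 /8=-1961402.62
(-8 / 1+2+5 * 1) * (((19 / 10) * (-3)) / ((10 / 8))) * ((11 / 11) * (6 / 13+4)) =20.34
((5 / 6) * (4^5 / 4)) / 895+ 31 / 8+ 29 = 142255 / 4296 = 33.11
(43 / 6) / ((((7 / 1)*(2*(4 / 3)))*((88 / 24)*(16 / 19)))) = 2451 / 19712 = 0.12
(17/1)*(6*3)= 306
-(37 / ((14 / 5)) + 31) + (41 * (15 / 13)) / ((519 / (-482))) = -2775471 / 31486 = -88.15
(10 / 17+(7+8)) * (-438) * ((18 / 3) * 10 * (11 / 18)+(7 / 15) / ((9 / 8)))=-38736428 / 153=-253179.27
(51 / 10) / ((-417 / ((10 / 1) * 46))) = -782 / 139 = -5.63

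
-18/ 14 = -9/ 7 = -1.29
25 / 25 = 1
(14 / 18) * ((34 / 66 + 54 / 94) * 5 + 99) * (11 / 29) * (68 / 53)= 77111524 / 1950453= 39.54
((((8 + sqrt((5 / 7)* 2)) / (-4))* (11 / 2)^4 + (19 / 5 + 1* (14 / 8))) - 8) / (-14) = 150.43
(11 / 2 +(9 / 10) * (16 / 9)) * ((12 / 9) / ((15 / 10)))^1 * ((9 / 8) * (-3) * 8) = -852 / 5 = -170.40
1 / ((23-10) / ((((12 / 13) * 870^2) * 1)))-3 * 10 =9077730 / 169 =53714.38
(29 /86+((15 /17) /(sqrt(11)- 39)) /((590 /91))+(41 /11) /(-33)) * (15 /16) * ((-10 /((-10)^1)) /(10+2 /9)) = 93933319563 /4639802638592- 7371 * sqrt(11) /891755264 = 0.02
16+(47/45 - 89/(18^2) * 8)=6013/405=14.85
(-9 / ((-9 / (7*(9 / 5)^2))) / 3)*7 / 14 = 189 / 50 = 3.78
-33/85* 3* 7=-693/85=-8.15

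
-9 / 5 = -1.80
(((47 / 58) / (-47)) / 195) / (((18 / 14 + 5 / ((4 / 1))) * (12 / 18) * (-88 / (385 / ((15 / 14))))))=343 / 1606020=0.00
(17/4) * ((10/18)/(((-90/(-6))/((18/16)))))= 17/96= 0.18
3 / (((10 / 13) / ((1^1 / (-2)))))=-39 / 20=-1.95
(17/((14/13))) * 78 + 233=10250/7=1464.29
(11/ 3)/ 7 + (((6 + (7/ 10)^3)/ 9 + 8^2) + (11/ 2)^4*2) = 29851819/ 15750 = 1895.35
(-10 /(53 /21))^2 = 44100 /2809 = 15.70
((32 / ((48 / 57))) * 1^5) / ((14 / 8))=152 / 7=21.71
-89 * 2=-178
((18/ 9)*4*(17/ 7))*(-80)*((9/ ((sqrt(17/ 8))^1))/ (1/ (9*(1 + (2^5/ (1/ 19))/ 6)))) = -10609920*sqrt(34)/ 7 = -8837990.45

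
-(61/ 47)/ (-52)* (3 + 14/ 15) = 3599/ 36660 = 0.10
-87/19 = -4.58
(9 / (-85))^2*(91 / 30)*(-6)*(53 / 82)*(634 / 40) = -123840171 / 59245000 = -2.09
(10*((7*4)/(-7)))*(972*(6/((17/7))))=-1632960/17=-96056.47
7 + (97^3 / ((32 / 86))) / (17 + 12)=39248187 / 464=84586.61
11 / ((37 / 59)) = 649 / 37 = 17.54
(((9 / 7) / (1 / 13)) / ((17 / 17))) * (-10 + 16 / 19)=-20358 / 133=-153.07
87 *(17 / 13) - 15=1284 / 13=98.77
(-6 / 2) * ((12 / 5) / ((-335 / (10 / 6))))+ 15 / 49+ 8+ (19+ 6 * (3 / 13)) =6130104 / 213395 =28.73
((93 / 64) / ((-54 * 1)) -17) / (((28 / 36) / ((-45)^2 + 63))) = -5119515 / 112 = -45709.96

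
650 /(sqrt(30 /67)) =65 * sqrt(2010) /3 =971.38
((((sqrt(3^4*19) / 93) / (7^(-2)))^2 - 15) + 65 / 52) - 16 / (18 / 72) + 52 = 1543301 / 3844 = 401.48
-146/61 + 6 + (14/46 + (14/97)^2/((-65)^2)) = 218125123163/55773494075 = 3.91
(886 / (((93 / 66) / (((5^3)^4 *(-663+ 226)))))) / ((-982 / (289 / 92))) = 214592591996.15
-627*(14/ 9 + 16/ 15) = -24662/ 15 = -1644.13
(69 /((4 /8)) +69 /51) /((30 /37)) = 87653 /510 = 171.87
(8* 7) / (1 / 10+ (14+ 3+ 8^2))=560 / 811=0.69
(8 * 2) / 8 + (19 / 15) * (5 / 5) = 49 / 15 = 3.27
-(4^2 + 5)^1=-21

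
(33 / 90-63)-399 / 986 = -466166 / 7395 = -63.04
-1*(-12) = 12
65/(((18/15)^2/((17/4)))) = 27625/144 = 191.84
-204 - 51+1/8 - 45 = -2399/8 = -299.88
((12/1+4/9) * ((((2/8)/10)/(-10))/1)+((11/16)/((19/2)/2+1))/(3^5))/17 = -0.00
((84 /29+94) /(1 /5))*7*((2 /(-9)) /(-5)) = 150.73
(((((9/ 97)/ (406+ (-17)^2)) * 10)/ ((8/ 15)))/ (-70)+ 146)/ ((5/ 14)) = 110236981/ 269660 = 408.80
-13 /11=-1.18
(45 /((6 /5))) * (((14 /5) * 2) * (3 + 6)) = 1890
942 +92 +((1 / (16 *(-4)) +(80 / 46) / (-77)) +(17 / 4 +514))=175933893 / 113344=1552.21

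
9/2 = 4.50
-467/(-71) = 467/71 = 6.58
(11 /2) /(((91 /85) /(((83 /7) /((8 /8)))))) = 77605 /1274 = 60.91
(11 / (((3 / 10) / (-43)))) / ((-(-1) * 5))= -946 / 3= -315.33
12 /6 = 2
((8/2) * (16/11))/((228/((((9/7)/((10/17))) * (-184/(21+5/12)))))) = -900864/1879955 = -0.48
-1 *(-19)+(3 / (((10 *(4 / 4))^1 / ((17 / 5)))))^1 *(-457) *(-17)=397169 / 50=7943.38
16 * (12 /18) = 32 /3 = 10.67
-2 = -2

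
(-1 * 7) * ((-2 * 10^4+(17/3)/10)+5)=4198831/30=139961.03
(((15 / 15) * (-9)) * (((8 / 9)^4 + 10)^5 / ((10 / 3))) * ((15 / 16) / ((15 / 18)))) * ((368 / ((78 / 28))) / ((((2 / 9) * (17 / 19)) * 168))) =-6915107046879052183171828 / 4252681333414975095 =-1626058.13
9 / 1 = 9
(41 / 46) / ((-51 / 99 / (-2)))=1353 / 391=3.46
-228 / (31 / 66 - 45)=15048 / 2939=5.12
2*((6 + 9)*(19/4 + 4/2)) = 405/2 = 202.50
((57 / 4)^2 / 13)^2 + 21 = 11464545 / 43264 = 264.99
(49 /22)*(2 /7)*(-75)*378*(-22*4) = 1587600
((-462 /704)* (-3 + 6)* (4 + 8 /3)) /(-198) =35 /528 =0.07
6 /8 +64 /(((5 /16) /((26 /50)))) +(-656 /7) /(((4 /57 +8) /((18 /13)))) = 95406539 /1046500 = 91.17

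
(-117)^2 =13689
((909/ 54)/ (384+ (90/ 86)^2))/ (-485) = -186749/ 2072039310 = -0.00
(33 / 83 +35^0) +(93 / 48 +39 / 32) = 12095 / 2656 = 4.55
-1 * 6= -6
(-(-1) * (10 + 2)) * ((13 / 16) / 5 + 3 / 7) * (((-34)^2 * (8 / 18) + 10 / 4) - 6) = 608047 / 168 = 3619.33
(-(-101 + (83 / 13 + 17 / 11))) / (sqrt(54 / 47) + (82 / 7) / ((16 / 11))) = 1436200808 / 122076539 - 125211072 * sqrt(282) / 1342841929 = 10.20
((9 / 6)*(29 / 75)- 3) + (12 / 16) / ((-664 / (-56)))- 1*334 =-2791761 / 8300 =-336.36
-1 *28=-28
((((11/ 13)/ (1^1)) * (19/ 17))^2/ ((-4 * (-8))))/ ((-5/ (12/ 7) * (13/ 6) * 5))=-393129/ 444453100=-0.00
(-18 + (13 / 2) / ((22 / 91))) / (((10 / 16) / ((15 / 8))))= 1173 / 44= 26.66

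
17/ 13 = 1.31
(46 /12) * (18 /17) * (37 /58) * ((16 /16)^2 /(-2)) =-2553 /1972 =-1.29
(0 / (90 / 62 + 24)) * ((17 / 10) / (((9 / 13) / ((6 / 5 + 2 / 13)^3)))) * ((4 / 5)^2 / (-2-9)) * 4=0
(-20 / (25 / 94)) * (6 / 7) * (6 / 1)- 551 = -32821 / 35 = -937.74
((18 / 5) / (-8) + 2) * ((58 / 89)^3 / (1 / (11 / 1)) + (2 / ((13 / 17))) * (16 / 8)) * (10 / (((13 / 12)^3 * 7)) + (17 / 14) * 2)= 32108278714773 / 704711686315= 45.56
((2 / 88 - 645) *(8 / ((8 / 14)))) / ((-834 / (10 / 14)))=141895 / 18348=7.73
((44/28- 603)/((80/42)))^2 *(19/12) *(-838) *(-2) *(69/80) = 292080229407/1280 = 228187679.22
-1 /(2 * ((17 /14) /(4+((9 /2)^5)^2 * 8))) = -24407494391 /2176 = -11216679.41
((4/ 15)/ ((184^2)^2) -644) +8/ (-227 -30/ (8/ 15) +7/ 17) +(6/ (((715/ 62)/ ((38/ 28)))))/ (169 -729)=-621779286325745483543/ 965451492983577600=-644.03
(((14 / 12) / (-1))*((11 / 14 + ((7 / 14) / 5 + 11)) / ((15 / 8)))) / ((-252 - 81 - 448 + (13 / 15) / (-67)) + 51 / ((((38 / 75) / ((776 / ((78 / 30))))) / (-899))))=13768768 / 50284338916845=0.00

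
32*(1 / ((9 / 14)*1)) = 448 / 9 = 49.78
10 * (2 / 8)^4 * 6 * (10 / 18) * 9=75 / 64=1.17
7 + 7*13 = 98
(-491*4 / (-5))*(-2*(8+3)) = -43208 / 5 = -8641.60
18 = 18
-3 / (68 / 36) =-27 / 17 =-1.59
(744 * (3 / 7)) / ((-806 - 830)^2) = 279 / 2341934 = 0.00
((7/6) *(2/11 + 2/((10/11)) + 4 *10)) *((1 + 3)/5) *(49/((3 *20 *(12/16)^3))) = 2842784/37125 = 76.57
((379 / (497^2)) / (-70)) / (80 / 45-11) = 3411 / 1435122290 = 0.00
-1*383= -383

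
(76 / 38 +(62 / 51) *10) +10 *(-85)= -42628 / 51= -835.84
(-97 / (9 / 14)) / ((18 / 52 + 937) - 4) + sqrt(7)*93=-35308 / 218403 + 93*sqrt(7)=245.89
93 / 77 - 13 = -11.79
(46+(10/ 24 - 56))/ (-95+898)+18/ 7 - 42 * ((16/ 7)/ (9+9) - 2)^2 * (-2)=25778477/ 86724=297.25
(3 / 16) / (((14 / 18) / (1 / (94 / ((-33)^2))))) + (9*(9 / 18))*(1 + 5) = 29.79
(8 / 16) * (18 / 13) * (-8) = -72 / 13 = -5.54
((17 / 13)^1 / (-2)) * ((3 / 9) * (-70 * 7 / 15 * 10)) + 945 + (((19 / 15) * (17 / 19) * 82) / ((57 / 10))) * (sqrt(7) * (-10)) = 118895 / 117-27880 * sqrt(7) / 171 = 584.83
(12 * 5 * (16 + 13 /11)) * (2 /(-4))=-515.45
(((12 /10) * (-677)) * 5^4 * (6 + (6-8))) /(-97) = 2031000 /97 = 20938.14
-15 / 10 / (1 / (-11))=33 / 2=16.50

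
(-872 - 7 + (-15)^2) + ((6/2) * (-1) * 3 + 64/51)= -33749/51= -661.75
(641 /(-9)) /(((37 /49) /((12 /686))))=-1282 /777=-1.65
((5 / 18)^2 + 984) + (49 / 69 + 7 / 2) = 7364717 / 7452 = 988.29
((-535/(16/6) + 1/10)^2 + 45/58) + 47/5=1866228949/46400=40220.45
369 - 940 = -571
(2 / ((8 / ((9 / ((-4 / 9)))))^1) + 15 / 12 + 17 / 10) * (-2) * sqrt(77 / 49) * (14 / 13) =13 * sqrt(77) / 20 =5.70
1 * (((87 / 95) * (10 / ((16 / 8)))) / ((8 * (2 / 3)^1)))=261 / 304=0.86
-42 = -42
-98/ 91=-14/ 13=-1.08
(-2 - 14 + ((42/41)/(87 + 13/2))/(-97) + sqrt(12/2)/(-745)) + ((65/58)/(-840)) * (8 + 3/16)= -1856409997669/115945648896 - sqrt(6)/745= -16.01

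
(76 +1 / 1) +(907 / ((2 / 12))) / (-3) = -1737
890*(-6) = -5340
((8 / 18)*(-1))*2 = -8 / 9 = -0.89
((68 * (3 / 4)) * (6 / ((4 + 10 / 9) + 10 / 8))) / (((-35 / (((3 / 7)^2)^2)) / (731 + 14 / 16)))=-130609827 / 3848803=-33.94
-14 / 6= -7 / 3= -2.33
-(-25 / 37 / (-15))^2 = -25 / 12321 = -0.00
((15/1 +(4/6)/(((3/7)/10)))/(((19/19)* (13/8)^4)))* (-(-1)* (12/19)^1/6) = 2252800/4883931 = 0.46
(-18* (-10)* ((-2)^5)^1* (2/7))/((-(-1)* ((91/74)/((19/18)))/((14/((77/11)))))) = -1799680/637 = -2825.24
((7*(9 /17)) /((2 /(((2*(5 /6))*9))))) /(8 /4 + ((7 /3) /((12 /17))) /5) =85050 /8143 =10.44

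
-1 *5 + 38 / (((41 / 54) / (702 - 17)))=1405415 / 41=34278.41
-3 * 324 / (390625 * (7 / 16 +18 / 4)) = -15552 / 30859375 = -0.00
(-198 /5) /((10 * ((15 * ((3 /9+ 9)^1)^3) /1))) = -891 /2744000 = -0.00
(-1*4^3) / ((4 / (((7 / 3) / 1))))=-112 / 3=-37.33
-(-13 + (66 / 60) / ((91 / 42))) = 812 / 65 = 12.49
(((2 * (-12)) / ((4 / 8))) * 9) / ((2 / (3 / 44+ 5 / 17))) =-14634 / 187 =-78.26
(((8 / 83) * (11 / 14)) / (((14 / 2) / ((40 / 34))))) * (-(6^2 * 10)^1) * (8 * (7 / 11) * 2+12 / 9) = -3648000 / 69139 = -52.76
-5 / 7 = -0.71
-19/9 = -2.11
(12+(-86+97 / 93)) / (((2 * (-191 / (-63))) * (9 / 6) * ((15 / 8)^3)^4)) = -652766309515264 / 153645613330078125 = -0.00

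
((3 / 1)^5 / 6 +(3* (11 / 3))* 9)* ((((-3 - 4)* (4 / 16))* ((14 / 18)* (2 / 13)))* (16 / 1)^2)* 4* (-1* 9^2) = 31497984 / 13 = 2422921.85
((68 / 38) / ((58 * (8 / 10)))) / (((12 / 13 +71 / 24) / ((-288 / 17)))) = -112320 / 667261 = -0.17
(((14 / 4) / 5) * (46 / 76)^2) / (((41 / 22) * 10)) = 40733 / 2960200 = 0.01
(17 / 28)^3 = 4913 / 21952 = 0.22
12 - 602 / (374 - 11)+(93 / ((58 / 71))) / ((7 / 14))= 2505755 / 10527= 238.03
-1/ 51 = -0.02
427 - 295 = 132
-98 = -98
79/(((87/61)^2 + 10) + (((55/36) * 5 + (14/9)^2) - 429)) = -95242716/490568981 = -0.19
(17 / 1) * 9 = 153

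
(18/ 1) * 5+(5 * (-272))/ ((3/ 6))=-2630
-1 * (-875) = 875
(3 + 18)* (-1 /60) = -0.35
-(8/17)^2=-64/289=-0.22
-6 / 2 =-3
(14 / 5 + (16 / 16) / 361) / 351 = 0.01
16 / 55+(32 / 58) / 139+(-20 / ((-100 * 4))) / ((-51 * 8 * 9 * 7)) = 1344330895 / 4558964256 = 0.29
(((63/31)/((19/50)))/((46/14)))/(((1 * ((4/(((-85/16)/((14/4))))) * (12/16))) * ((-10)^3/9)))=3213/433504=0.01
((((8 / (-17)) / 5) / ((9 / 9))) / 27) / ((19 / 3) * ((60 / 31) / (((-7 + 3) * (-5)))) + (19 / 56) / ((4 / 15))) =-55552 / 30043845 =-0.00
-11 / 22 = -0.50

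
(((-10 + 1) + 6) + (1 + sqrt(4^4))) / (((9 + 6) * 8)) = 0.12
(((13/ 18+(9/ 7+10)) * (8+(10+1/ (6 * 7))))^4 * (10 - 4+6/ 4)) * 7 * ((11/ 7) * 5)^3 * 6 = 1431519614056838270150768181875/ 4270049530419456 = 335246606358736.33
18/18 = 1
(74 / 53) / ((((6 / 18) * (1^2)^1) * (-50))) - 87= -115386 / 1325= -87.08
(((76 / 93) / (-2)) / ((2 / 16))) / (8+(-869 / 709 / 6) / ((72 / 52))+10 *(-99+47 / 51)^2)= -2242436544 / 65995147008481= -0.00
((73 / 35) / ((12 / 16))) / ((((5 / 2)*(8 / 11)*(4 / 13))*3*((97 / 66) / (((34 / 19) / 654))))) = 1952093 / 632794050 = 0.00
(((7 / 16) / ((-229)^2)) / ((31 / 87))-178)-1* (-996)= 21276782657 / 26010736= 818.00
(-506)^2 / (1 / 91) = 23299276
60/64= 15/16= 0.94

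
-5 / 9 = -0.56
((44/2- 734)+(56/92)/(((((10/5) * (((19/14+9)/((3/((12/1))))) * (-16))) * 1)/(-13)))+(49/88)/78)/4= -32596810457/183131520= -178.00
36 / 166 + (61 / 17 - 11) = -10152 / 1411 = -7.19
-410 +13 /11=-4497 /11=-408.82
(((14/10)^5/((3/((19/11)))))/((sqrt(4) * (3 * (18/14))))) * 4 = 1.61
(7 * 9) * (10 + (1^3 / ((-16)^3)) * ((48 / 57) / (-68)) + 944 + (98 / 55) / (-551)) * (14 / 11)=221946683464611 / 2901521920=76493.20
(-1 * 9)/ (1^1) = -9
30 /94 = 15 /47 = 0.32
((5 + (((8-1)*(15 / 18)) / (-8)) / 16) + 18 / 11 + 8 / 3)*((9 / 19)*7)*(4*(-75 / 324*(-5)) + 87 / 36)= 138869563 / 642048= 216.29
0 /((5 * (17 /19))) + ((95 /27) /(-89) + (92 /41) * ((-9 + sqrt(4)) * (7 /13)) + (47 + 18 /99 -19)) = 277330741 /14088789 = 19.68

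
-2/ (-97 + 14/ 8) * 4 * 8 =256/ 381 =0.67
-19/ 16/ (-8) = 19/ 128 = 0.15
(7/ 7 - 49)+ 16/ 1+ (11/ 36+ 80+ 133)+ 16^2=15743/ 36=437.31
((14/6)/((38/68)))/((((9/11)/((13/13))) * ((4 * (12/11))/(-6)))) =-14399/2052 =-7.02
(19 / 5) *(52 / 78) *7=266 / 15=17.73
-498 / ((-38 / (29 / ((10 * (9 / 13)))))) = 31291 / 570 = 54.90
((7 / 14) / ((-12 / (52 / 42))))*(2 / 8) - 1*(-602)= 606803 / 1008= 601.99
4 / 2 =2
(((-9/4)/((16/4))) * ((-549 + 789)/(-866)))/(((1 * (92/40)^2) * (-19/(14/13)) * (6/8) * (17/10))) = -1260000/961810343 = -0.00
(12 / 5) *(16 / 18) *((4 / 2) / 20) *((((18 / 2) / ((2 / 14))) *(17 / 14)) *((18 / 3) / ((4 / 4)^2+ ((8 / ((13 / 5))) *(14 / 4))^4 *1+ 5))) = 34958664 / 4804142075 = 0.01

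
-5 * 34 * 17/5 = -578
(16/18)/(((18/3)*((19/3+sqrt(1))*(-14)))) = -1/693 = -0.00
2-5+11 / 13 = -28 / 13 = -2.15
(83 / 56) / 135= 83 / 7560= 0.01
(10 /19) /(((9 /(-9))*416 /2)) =-5 /1976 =-0.00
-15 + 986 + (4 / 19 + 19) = 18814 / 19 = 990.21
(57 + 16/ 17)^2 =970225/ 289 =3357.18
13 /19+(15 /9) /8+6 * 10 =27767 /456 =60.89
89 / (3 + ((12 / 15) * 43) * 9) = 445 / 1563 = 0.28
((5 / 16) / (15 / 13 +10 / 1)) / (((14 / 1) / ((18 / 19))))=117 / 61712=0.00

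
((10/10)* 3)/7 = 3/7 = 0.43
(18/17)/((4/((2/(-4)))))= -9/68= -0.13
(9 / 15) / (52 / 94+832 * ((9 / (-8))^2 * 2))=141 / 495040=0.00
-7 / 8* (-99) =693 / 8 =86.62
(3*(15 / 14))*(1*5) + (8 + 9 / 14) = 173 / 7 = 24.71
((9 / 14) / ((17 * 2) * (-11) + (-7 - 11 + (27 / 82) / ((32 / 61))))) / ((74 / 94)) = -0.00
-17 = -17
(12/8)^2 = 9/4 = 2.25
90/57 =30/19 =1.58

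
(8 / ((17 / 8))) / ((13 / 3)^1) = 192 / 221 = 0.87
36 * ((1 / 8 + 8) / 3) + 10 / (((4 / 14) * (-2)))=80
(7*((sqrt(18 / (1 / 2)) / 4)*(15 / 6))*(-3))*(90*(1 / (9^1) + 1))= -7875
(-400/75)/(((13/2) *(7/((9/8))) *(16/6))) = -9/182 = -0.05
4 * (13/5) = 52/5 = 10.40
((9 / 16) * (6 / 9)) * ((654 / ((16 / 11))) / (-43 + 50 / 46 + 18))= -22563 / 3200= -7.05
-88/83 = -1.06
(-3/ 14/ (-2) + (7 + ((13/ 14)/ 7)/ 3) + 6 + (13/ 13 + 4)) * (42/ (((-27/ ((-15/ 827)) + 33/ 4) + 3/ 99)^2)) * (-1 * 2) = -4649158800/ 6832191936367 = -0.00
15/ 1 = 15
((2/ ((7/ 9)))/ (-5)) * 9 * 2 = -324/ 35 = -9.26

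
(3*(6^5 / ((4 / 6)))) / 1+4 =34996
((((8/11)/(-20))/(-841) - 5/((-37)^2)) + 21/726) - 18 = -25040676919/1393108090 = -17.97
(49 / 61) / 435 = 49 / 26535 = 0.00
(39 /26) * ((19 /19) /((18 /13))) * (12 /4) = 13 /4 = 3.25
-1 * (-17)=17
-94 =-94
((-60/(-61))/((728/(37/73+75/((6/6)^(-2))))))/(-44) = -795/342881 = -0.00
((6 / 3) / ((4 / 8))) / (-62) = -2 / 31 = -0.06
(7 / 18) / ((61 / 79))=553 / 1098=0.50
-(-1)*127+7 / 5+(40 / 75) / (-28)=2696 / 21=128.38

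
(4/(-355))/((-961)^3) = 4/315063806755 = 0.00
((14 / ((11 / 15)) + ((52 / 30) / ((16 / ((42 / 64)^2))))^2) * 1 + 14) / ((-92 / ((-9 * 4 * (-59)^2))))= 19133586283692699 / 424463564800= 45077.10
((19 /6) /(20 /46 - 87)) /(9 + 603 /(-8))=1748 /3171663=0.00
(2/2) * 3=3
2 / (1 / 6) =12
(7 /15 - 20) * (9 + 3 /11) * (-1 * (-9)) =-89658 /55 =-1630.15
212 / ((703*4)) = 53 / 703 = 0.08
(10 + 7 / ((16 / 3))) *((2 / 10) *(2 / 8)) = 181 / 320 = 0.57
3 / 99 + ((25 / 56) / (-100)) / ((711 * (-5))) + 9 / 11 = 7432331 / 8759520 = 0.85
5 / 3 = 1.67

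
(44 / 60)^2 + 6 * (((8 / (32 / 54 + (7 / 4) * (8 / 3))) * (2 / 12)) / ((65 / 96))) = 578243 / 207675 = 2.78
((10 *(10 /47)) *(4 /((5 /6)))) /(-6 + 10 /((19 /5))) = -285 /94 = -3.03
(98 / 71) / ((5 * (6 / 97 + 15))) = 9506 / 518655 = 0.02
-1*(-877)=877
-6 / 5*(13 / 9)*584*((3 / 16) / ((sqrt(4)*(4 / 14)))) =-6643 / 20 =-332.15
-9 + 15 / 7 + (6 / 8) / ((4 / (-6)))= -447 / 56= -7.98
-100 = -100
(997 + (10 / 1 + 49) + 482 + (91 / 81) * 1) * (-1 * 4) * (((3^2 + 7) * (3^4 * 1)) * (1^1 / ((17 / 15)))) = -7040131.76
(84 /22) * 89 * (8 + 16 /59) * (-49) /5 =-89383056 /3245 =-27544.86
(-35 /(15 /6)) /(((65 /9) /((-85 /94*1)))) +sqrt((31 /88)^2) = 113189 /53768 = 2.11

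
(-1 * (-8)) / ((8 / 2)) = 2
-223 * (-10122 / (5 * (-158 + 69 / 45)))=-2885.22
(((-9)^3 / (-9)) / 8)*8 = 81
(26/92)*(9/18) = 13/92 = 0.14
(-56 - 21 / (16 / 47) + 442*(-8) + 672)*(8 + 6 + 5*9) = -2814713 / 16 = -175919.56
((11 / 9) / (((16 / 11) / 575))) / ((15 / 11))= 153065 / 432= 354.32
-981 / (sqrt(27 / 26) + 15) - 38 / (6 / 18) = -116268 / 647 + 327*sqrt(78) / 647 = -175.24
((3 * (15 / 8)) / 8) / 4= 45 / 256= 0.18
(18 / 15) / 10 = 3 / 25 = 0.12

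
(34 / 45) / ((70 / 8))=136 / 1575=0.09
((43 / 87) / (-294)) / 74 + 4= 7571045 / 1892772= 4.00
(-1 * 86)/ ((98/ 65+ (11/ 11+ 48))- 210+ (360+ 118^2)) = -130/ 21351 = -0.01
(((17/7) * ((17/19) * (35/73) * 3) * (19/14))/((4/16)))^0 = 1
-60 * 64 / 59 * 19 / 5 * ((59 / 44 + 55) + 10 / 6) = -9310912 / 649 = -14346.55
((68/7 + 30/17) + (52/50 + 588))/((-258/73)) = -65208856/383775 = -169.91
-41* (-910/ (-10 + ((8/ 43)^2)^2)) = -1555554455/ 416877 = -3731.45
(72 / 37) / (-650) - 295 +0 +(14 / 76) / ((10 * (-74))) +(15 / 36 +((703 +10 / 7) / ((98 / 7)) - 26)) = -72617994419 / 268686600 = -270.27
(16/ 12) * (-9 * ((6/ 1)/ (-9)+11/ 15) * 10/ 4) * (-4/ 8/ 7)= 1/ 7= 0.14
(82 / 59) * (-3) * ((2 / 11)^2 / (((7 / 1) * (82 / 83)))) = -996 / 49973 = -0.02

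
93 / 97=0.96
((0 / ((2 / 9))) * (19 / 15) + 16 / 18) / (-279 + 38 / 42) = -7 / 2190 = -0.00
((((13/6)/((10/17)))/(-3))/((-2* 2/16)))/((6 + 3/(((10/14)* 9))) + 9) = 221/696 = 0.32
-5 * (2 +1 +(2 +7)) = -60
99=99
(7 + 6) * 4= 52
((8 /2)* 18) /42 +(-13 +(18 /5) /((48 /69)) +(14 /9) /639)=-9836041 /1610280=-6.11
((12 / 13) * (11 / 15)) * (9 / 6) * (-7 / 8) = -231 / 260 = -0.89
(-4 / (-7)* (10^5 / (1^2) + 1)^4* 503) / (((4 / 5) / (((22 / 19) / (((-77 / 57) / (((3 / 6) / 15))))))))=-50302012030180201200503 / 49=-1026571674085310228581.69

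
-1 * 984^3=-952763904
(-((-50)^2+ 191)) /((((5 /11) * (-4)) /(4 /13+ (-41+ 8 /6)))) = -233013 /4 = -58253.25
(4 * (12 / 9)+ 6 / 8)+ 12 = 18.08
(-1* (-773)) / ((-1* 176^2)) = -0.02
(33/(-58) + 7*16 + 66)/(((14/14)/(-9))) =-92619/58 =-1596.88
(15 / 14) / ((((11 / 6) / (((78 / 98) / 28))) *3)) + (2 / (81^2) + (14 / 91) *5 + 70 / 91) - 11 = -85202381783 / 9010693692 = -9.46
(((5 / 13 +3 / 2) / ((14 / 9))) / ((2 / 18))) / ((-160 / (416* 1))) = -567 / 20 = -28.35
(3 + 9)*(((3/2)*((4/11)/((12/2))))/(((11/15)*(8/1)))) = 45/242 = 0.19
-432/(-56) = 54/7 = 7.71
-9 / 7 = -1.29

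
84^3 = 592704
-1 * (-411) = 411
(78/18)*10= 130/3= 43.33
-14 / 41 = -0.34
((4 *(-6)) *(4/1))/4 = -24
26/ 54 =13/ 27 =0.48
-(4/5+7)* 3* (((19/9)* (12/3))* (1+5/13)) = -273.60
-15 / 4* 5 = -75 / 4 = -18.75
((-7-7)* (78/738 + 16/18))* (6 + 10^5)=-513830828/369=-1392495.47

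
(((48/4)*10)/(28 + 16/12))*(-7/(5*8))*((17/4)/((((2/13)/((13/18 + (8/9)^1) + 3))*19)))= -128401/26752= -4.80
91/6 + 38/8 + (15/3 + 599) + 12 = 635.92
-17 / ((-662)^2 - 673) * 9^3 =-1377 / 48619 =-0.03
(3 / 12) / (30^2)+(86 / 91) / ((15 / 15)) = 309691 / 327600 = 0.95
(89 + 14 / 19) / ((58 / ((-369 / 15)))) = -41943 / 1102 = -38.06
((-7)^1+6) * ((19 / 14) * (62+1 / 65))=-76589 / 910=-84.16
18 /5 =3.60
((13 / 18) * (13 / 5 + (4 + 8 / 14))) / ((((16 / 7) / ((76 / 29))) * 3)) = 61997 / 31320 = 1.98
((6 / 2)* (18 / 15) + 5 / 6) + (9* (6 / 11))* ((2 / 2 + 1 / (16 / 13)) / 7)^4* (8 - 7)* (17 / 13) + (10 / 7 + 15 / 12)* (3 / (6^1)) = 979056539381 / 168759951360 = 5.80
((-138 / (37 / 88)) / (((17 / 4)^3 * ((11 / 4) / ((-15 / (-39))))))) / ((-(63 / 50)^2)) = 1177600000 / 3126451419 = 0.38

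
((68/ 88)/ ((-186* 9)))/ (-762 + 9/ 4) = 17/ 27980073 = 0.00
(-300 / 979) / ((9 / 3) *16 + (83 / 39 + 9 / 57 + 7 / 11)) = -222300 / 36941141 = -0.01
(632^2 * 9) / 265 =3594816 / 265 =13565.34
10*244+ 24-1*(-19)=2483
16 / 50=8 / 25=0.32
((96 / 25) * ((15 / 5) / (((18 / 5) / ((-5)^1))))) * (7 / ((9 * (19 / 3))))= -112 / 57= -1.96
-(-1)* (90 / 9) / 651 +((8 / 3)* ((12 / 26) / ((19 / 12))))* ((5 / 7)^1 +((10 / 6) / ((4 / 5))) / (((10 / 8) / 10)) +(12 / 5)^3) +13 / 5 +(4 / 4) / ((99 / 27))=461657872 / 17007375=27.14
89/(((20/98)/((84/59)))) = 183162/295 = 620.89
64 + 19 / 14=915 / 14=65.36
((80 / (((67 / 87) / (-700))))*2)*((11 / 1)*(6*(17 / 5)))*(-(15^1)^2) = 491974560000 / 67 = 7342903880.60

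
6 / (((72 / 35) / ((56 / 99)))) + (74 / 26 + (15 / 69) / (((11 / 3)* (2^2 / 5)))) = 1623353 / 355212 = 4.57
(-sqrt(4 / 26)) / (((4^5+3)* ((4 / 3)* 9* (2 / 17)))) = -0.00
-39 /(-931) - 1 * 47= -43718 /931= -46.96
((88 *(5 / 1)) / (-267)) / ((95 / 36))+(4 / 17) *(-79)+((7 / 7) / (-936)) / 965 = -498866706667 / 25965440280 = -19.21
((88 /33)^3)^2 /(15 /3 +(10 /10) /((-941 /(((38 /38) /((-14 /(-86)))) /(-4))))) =6906970112 /96069807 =71.90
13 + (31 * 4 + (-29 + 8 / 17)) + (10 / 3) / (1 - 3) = 5447 / 51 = 106.80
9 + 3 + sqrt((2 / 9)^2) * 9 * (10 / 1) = 32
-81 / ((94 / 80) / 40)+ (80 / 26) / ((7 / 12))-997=-16035209 / 4277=-3749.17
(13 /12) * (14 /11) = 91 /66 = 1.38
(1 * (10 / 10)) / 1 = 1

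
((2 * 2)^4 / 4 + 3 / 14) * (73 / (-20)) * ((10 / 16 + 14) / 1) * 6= -23035077 / 1120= -20567.03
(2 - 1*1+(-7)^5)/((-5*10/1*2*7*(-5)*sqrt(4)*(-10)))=8403/35000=0.24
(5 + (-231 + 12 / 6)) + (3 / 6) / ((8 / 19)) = -3565 / 16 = -222.81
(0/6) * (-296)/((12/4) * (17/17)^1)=0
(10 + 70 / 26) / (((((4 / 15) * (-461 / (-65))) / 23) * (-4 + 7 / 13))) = -82225 / 1844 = -44.59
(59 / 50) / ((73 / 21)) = 1239 / 3650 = 0.34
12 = 12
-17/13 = -1.31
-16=-16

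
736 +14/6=2215/3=738.33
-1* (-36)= 36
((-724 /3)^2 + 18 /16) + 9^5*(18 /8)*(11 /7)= 134579741 /504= 267023.30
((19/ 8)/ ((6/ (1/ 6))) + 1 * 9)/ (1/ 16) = 2611/ 18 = 145.06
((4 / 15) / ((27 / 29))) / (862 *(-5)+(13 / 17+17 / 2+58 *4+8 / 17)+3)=-3944 / 55978695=-0.00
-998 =-998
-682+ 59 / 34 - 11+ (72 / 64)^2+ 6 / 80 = -3753187 / 5440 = -689.92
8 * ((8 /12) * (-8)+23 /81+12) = 4504 /81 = 55.60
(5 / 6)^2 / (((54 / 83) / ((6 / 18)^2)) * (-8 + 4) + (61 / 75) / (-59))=-3060625 / 103287156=-0.03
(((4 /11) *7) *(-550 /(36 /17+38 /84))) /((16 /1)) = -34.05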